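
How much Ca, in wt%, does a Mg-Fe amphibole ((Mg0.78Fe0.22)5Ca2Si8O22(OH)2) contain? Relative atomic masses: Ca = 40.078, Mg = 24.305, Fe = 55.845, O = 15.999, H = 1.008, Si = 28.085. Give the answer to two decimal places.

Molar mass of (Mg0.78Fe0.22)5Ca2Si8O22(OH)2: 3.90·24.305 + 1.10·55.845 + 2·40.078 + 8·28.085 + 24·15.999 + 2·1.008 = 847.047 g/mol.
Mass of Ca per formula unit: 2 × 40.078 = 80.156 g.
Weight fraction Ca = 80.156 / 847.047 = 0.0946.

9.46 wt%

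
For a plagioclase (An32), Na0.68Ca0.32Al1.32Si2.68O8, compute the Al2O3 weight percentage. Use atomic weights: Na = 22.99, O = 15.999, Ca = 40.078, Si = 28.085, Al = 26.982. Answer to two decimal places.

Molar mass of Na0.68Ca0.32Al1.32Si2.68O8 = 0.68×22.99 + 0.32×40.078 + 1.32×26.982 + 2.68×28.085 + 8×15.999 = 267.334 g/mol.
Each formula unit contains 1.32 Al, equivalent to 1.32/2 = 0.6600 mol Al2O3.
M(Al2O3) = 2×26.982 + 3×15.999 = 101.961 g/mol.
Mass of Al2O3 per formula unit = 0.6600 × 101.961 = 67.294 g.
Al2O3 wt% = 67.294 / 267.334 × 100 = 25.17%.

25.17 wt%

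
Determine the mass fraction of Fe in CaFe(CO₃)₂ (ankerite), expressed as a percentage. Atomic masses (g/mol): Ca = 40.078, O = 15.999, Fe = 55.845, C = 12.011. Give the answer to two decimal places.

25.86 mass %

Formula mass = 1*40.078 + 1*55.845 + 2*12.011 + 6*15.999 = 215.939 g/mol, of which 55.845 g is Fe.
So Fe makes up 55.845/215.939 = 0.2586 of the mass, i.e. 25.86%.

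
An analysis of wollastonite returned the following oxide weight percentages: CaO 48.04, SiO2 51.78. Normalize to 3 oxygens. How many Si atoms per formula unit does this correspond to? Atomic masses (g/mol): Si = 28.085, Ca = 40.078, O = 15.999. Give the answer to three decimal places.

1.002 Si apfu

CaO (M=56.077): mol = 0.85668; Ca = 0.85668, O = 0.85668.
SiO2 (M=60.083): mol = 0.86181; Si = 0.86181, O = 1.72362.
ΣO = 2.58030; factor = 3/ΣO = 1.16266.
Si apfu = 0.86181 × 1.16266 = 1.002.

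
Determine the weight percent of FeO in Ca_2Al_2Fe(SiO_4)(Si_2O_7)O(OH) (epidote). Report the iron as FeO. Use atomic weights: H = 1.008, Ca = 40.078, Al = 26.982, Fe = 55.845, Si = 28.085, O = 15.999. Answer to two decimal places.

Formula mass = 483.215 g/mol.
1 Fe → 1.0000 mol FeO per formula unit; M(FeO) = 71.844, so FeO mass = 71.844 g.
71.844/483.215 × 100 = 14.87 wt%.

14.87 wt%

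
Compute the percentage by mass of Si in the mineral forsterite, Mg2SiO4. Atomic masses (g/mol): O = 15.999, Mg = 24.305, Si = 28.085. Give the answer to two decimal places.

19.96 weight percent

Formula mass = 2·24.305 + 1·28.085 + 4·15.999 = 140.691 g/mol, of which 28.085 g is Si.
So Si makes up 28.085/140.691 = 0.1996 of the mass, i.e. 19.96%.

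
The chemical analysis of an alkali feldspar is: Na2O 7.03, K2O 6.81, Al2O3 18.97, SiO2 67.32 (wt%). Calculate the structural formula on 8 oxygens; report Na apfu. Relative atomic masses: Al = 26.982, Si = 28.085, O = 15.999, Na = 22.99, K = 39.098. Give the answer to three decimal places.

7.03 wt% Na2O ÷ 61.979 g/mol = 0.11343 mol, giving 0.22686 Na and 0.11343 O.
6.81 wt% K2O ÷ 94.195 g/mol = 0.07230 mol, giving 0.14460 K and 0.07230 O.
18.97 wt% Al2O3 ÷ 101.961 g/mol = 0.18605 mol, giving 0.37210 Al and 0.55815 O.
67.32 wt% SiO2 ÷ 60.083 g/mol = 1.12045 mol, giving 1.12045 Si and 2.24090 O.
Oxygen sums to 2.98478; scaling by 8/2.98478 = 2.68026 puts the formula on 8 O.
Na: 0.22686 × 2.68026 = 0.608 atoms per formula unit.

0.608 Na apfu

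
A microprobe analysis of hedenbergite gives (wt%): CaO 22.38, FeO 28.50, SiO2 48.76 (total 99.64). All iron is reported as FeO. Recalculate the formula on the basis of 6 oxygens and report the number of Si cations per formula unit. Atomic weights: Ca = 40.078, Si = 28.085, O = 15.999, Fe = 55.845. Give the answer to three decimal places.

2.013 Si apfu

CaO (M=56.077): mol = 0.39909; Ca = 0.39909, O = 0.39909.
FeO (M=71.844): mol = 0.39669; Fe = 0.39669, O = 0.39669.
SiO2 (M=60.083): mol = 0.81154; Si = 0.81154, O = 1.62308.
ΣO = 2.41886; factor = 6/ΣO = 2.48051.
Si apfu = 0.81154 × 2.48051 = 2.013.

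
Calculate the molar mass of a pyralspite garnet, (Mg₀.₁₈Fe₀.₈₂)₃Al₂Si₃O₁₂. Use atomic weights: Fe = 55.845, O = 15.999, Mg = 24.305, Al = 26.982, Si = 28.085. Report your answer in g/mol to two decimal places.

480.71 g/mol

Mg: 0.54 × 24.305 = 13.1247
Fe: 2.46 × 55.845 = 137.3787
Al: 2 × 26.982 = 53.9640
Si: 3 × 28.085 = 84.2550
O: 12 × 15.999 = 191.9880
Summing the contributions gives the formula mass.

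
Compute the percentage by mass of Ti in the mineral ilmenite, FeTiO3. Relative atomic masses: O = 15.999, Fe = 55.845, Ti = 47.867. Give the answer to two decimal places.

31.55 wt%

Formula mass = 1·55.845 + 1·47.867 + 3·15.999 = 151.709 g/mol, of which 47.867 g is Ti.
So Ti makes up 47.867/151.709 = 0.3155 of the mass, i.e. 31.55%.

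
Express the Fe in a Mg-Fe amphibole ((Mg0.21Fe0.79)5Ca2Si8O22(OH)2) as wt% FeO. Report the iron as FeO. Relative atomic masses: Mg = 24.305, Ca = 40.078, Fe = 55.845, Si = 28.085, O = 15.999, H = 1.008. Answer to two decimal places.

30.29 wt%

M((Mg0.21Fe0.79)5Ca2Si8O22(OH)2) = 936.936 g/mol; M(FeO) = 71.844 g/mol.
Moles FeO per formula unit = 3.95 Fe ÷ 1 = 3.9500.
FeO fraction = (3.9500 × 71.844) / 936.936 = 283.784/936.936 = 0.3029.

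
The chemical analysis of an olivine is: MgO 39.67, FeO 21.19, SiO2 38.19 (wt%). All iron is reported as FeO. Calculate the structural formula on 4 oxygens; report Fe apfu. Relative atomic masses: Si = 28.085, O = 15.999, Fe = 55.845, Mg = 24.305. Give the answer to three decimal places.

MgO: 39.67/40.304 = 0.98427 mol → 0.98427 mol Mg, 0.98427 mol O.
FeO: 21.19/71.844 = 0.29494 mol → 0.29494 mol Fe, 0.29494 mol O.
SiO2: 38.19/60.083 = 0.63562 mol → 0.63562 mol Si, 1.27124 mol O.
Total oxygen = 2.55045 mol. Normalization factor = 4/2.55045 = 1.56835.
Fe per 4 O = 0.29494 × 1.56835 = 0.463.

0.463 Fe apfu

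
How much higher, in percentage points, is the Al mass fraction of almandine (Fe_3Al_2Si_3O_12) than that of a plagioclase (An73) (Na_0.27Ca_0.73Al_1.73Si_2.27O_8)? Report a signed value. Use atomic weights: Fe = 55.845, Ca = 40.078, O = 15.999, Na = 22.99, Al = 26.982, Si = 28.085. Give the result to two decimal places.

-6.20 percentage points

M(Fe_3Al_2Si_3O_12) = 497.742 g/mol, so wt% Al = 53.964/497.742 × 100 = 10.84%.
M(Na_0.27Ca_0.73Al_1.73Si_2.27O_8) = 273.888 g/mol, so wt% Al = 46.679/273.888 × 100 = 17.04%.
10.84 − 17.04 = -6.20 pp.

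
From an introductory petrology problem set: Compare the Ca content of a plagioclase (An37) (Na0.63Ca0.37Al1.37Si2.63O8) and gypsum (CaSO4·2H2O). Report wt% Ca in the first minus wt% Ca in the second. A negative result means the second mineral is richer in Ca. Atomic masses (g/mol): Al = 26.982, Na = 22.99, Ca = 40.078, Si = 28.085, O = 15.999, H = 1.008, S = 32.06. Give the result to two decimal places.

-17.75 percentage points

First mineral: 14.829 g Ca in 268.133 g formula = 5.53 wt% Ca.
Second mineral: 40.078 g Ca in 172.164 g formula = 23.28 wt% Ca.
5.53% − 23.28% gives a difference of -17.75 percentage points.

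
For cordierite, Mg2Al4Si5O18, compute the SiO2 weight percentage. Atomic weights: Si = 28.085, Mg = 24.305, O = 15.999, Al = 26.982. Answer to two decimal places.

M(Mg2Al4Si5O18) = 584.945 g/mol; M(SiO2) = 60.083 g/mol.
Moles SiO2 per formula unit = 5 Si ÷ 1 = 5.0000.
SiO2 fraction = (5.0000 × 60.083) / 584.945 = 300.415/584.945 = 0.5136.

51.36 wt%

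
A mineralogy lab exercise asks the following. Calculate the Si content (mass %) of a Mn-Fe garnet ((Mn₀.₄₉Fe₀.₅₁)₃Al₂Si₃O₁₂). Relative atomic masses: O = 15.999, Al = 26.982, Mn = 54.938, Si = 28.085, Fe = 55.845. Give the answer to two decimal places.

16.97 mass %

Molar mass of (Mn₀.₄₉Fe₀.₅₁)₃Al₂Si₃O₁₂: 1.47×54.938 + 1.53×55.845 + 2×26.982 + 3×28.085 + 12×15.999 = 496.409 g/mol.
Mass of Si per formula unit: 3 × 28.085 = 84.255 g.
Weight fraction Si = 84.255 / 496.409 = 0.1697.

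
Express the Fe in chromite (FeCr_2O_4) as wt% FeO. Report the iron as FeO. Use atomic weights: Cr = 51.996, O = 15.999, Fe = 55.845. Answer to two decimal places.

Molar mass of FeCr_2O_4 = 1×55.845 + 2×51.996 + 4×15.999 = 223.833 g/mol.
Each formula unit contains 1 Fe, equivalent to 1/1 = 1.0000 mol FeO.
M(FeO) = 1×55.845 + 1×15.999 = 71.844 g/mol.
Mass of FeO per formula unit = 1.0000 × 71.844 = 71.844 g.
FeO wt% = 71.844 / 223.833 × 100 = 32.10%.

32.10 wt%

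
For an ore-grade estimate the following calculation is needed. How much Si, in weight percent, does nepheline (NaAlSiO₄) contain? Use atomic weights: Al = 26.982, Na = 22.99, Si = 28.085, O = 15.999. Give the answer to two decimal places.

Molar mass of NaAlSiO₄: 1·22.99 + 1·26.982 + 1·28.085 + 4·15.999 = 142.053 g/mol.
Mass of Si per formula unit: 1 × 28.085 = 28.085 g.
Weight fraction Si = 28.085 / 142.053 = 0.1977.

19.77 weight percent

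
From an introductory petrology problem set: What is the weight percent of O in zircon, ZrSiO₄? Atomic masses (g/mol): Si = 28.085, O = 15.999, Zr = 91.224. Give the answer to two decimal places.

34.91 wt%

Formula mass = 1·91.224 + 1·28.085 + 4·15.999 = 183.305 g/mol, of which 63.996 g is O.
So O makes up 63.996/183.305 = 0.3491 of the mass, i.e. 34.91%.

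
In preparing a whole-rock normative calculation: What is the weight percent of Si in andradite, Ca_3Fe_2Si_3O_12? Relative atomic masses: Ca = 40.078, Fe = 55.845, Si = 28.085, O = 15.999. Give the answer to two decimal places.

Formula mass = 3*40.078 + 2*55.845 + 3*28.085 + 12*15.999 = 508.167 g/mol, of which 84.255 g is Si.
So Si makes up 84.255/508.167 = 0.1658 of the mass, i.e. 16.58%.

16.58 weight percent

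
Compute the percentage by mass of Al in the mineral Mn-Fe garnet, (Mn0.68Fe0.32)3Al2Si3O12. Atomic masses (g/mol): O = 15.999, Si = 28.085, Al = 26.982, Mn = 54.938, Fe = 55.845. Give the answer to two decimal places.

10.88 mass %

Molar mass of (Mn0.68Fe0.32)3Al2Si3O12: 2.04*54.938 + 0.96*55.845 + 2*26.982 + 3*28.085 + 12*15.999 = 495.892 g/mol.
Mass of Al per formula unit: 2 × 26.982 = 53.964 g.
Weight fraction Al = 53.964 / 495.892 = 0.1088.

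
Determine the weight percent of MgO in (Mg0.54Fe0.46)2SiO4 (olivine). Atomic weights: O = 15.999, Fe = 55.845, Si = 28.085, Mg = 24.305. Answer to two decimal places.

25.65 wt%

Molar mass of (Mg0.54Fe0.46)2SiO4 = 1.08*24.305 + 0.92*55.845 + 1*28.085 + 4*15.999 = 169.708 g/mol.
Each formula unit contains 1.08 Mg, equivalent to 1.08/1 = 1.0800 mol MgO.
M(MgO) = 1×24.305 + 1×15.999 = 40.304 g/mol.
Mass of MgO per formula unit = 1.0800 × 40.304 = 43.528 g.
MgO wt% = 43.528 / 169.708 × 100 = 25.65%.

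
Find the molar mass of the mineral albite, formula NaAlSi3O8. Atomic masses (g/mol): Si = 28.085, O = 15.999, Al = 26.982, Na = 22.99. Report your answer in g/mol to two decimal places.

262.22 g/mol

The formula mass is the sum 1·22.99 + 1·26.982 + 3·28.085 + 8·15.999.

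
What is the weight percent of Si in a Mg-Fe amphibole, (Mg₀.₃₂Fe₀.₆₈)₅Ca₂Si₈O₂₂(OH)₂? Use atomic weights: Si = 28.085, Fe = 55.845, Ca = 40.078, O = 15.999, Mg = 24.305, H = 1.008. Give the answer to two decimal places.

24.43 mass %

Formula mass = 1.60×24.305 + 3.40×55.845 + 2×40.078 + 8×28.085 + 24×15.999 + 2×1.008 = 919.589 g/mol, of which 224.680 g is Si.
So Si makes up 224.680/919.589 = 0.2443 of the mass, i.e. 24.43%.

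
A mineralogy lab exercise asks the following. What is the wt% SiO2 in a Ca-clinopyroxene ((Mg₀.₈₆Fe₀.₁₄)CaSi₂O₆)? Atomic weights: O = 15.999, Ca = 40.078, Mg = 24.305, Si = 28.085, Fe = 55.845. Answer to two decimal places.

M((Mg₀.₈₆Fe₀.₁₄)CaSi₂O₆) = 220.963 g/mol; M(SiO2) = 60.083 g/mol.
Moles SiO2 per formula unit = 2 Si ÷ 1 = 2.0000.
SiO2 fraction = (2.0000 × 60.083) / 220.963 = 120.166/220.963 = 0.5438.

54.38 wt%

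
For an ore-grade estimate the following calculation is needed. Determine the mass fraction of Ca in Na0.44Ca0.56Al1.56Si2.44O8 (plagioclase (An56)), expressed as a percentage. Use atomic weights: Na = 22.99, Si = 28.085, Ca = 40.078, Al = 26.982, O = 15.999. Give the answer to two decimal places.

Molar mass of Na0.44Ca0.56Al1.56Si2.44O8: 0.44*22.99 + 0.56*40.078 + 1.56*26.982 + 2.44*28.085 + 8*15.999 = 271.171 g/mol.
Mass of Ca per formula unit: 0.56 × 40.078 = 22.444 g.
Weight fraction Ca = 22.444 / 271.171 = 0.0828.

8.28 weight percent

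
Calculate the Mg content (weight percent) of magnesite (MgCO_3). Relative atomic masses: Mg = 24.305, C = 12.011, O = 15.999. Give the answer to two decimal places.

Molar mass of MgCO_3: 1·24.305 + 1·12.011 + 3·15.999 = 84.313 g/mol.
Mass of Mg per formula unit: 1 × 24.305 = 24.305 g.
Weight fraction Mg = 24.305 / 84.313 = 0.2883.

28.83 weight percent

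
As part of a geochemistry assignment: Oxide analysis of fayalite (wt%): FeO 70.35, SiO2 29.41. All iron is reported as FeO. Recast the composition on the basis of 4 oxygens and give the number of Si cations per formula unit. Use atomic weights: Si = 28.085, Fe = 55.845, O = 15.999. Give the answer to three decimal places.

1.000 Si apfu

FeO (M=71.844): mol = 0.97920; Fe = 0.97920, O = 0.97920.
SiO2 (M=60.083): mol = 0.48949; Si = 0.48949, O = 0.97898.
ΣO = 1.95818; factor = 4/ΣO = 2.04271.
Si apfu = 0.48949 × 2.04271 = 1.000.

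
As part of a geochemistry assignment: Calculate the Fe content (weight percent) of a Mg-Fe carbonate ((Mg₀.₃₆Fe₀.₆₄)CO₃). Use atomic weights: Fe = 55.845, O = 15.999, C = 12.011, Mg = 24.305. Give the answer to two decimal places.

M((Mg₀.₃₆Fe₀.₆₄)CO₃) = 104.499 g/mol.
Fe contributes 0.64 × 55.845 = 35.741 g per mole.
35.741/104.499 = 0.3420 → 34.20%.

34.20 weight percent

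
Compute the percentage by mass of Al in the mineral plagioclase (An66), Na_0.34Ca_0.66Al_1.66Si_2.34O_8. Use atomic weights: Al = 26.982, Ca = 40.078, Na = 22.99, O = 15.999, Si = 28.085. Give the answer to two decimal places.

16.42 weight percent

Formula mass = 0.34·22.99 + 0.66·40.078 + 1.66·26.982 + 2.34·28.085 + 8·15.999 = 272.769 g/mol, of which 44.790 g is Al.
So Al makes up 44.790/272.769 = 0.1642 of the mass, i.e. 16.42%.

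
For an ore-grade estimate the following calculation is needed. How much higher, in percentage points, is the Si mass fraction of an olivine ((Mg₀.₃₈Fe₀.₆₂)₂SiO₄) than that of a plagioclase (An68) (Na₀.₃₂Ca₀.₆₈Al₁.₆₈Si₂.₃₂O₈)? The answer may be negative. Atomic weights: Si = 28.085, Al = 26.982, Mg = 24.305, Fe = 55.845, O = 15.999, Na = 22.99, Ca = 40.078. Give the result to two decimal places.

-8.24 percentage points

First mineral: 28.085 g Si in 179.801 g formula = 15.62 wt% Si.
Second mineral: 65.157 g Si in 273.089 g formula = 23.86 wt% Si.
15.62% − 23.86% gives a difference of -8.24 percentage points.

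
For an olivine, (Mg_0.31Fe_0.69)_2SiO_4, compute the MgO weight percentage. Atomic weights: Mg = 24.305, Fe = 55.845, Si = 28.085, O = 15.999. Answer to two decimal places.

13.56 wt%

Molar mass of (Mg_0.31Fe_0.69)_2SiO_4 = 0.62·24.305 + 1.38·55.845 + 1·28.085 + 4·15.999 = 184.216 g/mol.
Each formula unit contains 0.62 Mg, equivalent to 0.62/1 = 0.6200 mol MgO.
M(MgO) = 1×24.305 + 1×15.999 = 40.304 g/mol.
Mass of MgO per formula unit = 0.6200 × 40.304 = 24.988 g.
MgO wt% = 24.988 / 184.216 × 100 = 13.56%.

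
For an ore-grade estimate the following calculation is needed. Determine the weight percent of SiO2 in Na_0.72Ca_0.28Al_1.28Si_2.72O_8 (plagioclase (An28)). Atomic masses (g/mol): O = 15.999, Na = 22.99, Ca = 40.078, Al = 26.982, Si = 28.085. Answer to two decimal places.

61.28 wt%

Molar mass of Na_0.72Ca_0.28Al_1.28Si_2.72O_8 = 0.72*22.99 + 0.28*40.078 + 1.28*26.982 + 2.72*28.085 + 8*15.999 = 266.695 g/mol.
Each formula unit contains 2.72 Si, equivalent to 2.72/1 = 2.7200 mol SiO2.
M(SiO2) = 1×28.085 + 2×15.999 = 60.083 g/mol.
Mass of SiO2 per formula unit = 2.7200 × 60.083 = 163.426 g.
SiO2 wt% = 163.426 / 266.695 × 100 = 61.28%.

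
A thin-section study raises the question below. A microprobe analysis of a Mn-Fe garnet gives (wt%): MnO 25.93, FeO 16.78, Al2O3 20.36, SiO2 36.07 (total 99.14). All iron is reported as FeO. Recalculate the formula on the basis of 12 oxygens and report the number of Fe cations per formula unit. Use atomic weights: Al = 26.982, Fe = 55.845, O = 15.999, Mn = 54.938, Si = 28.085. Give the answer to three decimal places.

1.168 Fe apfu

MnO: 25.93/70.937 = 0.36554 mol → 0.36554 mol Mn, 0.36554 mol O.
FeO: 16.78/71.844 = 0.23356 mol → 0.23356 mol Fe, 0.23356 mol O.
Al2O3: 20.36/101.961 = 0.19968 mol → 0.39936 mol Al, 0.59904 mol O.
SiO2: 36.07/60.083 = 0.60034 mol → 0.60034 mol Si, 1.20068 mol O.
Total oxygen = 2.39882 mol. Normalization factor = 12/2.39882 = 5.00246.
Fe per 12 O = 0.23356 × 5.00246 = 1.168.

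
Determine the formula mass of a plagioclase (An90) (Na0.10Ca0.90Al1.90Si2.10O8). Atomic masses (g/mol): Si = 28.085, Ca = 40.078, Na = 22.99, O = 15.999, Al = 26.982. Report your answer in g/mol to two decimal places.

276.61 g/mol

M = 0.10(22.99) + 0.90(40.078) + 1.90(26.982) + 2.10(28.085) + 8(15.999)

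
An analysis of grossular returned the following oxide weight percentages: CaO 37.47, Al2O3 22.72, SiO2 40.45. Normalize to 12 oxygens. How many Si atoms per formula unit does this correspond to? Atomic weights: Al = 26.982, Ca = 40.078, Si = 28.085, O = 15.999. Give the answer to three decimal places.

CaO (M=56.077): mol = 0.66819; Ca = 0.66819, O = 0.66819.
Al2O3 (M=101.961): mol = 0.22283; Al = 0.44566, O = 0.66849.
SiO2 (M=60.083): mol = 0.67324; Si = 0.67324, O = 1.34648.
ΣO = 2.68316; factor = 12/ΣO = 4.47234.
Si apfu = 0.67324 × 4.47234 = 3.011.

3.011 Si apfu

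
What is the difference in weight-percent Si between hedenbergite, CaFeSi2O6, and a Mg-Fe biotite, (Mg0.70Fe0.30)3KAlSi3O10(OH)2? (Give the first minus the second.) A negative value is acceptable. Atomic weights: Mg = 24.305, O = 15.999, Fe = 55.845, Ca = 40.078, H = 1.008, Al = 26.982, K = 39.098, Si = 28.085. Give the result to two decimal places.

3.73 percentage points

M(CaFeSi2O6) = 248.087 g/mol, so wt% Si = 56.170/248.087 × 100 = 22.64%.
M((Mg0.70Fe0.30)3KAlSi3O10(OH)2) = 445.640 g/mol, so wt% Si = 84.255/445.640 × 100 = 18.91%.
22.64 − 18.91 = 3.73 pp.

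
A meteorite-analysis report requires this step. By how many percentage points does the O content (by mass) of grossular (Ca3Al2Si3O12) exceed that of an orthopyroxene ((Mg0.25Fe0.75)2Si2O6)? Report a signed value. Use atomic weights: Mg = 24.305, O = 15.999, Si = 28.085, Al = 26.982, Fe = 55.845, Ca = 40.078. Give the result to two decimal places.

3.93 percentage points

First mineral: 191.988 g O in 450.441 g formula = 42.62 wt% O.
Second mineral: 95.994 g O in 248.084 g formula = 38.69 wt% O.
42.62% − 38.69% gives a difference of 3.93 percentage points.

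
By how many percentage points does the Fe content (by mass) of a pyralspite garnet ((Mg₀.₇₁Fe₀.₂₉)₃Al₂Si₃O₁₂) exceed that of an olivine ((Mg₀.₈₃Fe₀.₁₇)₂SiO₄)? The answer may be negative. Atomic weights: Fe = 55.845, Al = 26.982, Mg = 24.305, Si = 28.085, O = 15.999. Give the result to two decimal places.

-1.26 percentage points

First mineral: 48.585 g Fe in 430.562 g formula = 11.28 wt% Fe.
Second mineral: 18.987 g Fe in 151.415 g formula = 12.54 wt% Fe.
11.28% − 12.54% gives a difference of -1.26 percentage points.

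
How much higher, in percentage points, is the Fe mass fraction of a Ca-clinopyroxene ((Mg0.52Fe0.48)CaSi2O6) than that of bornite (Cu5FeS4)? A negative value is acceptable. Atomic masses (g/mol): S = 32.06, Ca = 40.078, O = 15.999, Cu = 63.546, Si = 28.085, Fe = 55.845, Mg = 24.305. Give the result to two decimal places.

M((Mg0.52Fe0.48)CaSi2O6) = 231.686 g/mol, so wt% Fe = 26.806/231.686 × 100 = 11.57%.
M(Cu5FeS4) = 501.815 g/mol, so wt% Fe = 55.845/501.815 × 100 = 11.13%.
11.57 − 11.13 = 0.44 pp.

0.44 percentage points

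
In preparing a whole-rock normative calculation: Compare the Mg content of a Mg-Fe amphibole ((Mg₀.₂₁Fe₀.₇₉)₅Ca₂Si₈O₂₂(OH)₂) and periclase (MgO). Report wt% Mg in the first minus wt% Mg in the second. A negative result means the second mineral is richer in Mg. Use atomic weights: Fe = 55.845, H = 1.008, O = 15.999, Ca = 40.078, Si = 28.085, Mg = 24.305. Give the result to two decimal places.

-57.58 percentage points

Mg in (Mg₀.₂₁Fe₀.₇₉)₅Ca₂Si₈O₂₂(OH)₂: molar mass 936.936 g/mol; 1.05×24.305 = 25.520 g → 2.72 wt%.
Mg in MgO: molar mass 40.304 g/mol; 1×24.305 = 24.305 g → 60.30 wt%.
Difference = 2.72 − 60.30 = -57.58 percentage points.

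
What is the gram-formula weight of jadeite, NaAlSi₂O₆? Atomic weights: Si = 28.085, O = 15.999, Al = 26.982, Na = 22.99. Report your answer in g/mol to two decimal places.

202.14 g/mol

The formula mass is the sum 1(22.99) + 1(26.982) + 2(28.085) + 6(15.999).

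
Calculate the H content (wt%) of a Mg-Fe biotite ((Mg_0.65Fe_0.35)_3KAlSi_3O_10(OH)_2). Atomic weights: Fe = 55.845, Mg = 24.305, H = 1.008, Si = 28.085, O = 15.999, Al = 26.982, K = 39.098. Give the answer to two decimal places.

Molar mass of (Mg_0.65Fe_0.35)_3KAlSi_3O_10(OH)_2: 1.95·24.305 + 1.05·55.845 + 1·39.098 + 1·26.982 + 3·28.085 + 12·15.999 + 2·1.008 = 450.371 g/mol.
Mass of H per formula unit: 2 × 1.008 = 2.016 g.
Weight fraction H = 2.016 / 450.371 = 0.0045.

0.45 wt%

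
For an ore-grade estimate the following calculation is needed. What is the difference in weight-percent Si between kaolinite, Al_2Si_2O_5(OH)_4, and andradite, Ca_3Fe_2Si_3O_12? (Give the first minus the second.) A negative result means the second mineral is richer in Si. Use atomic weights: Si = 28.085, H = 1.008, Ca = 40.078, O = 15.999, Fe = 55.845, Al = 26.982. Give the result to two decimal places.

5.18 percentage points

Si in Al_2Si_2O_5(OH)_4: molar mass 258.157 g/mol; 2×28.085 = 56.170 g → 21.76 wt%.
Si in Ca_3Fe_2Si_3O_12: molar mass 508.167 g/mol; 3×28.085 = 84.255 g → 16.58 wt%.
Difference = 21.76 − 16.58 = 5.18 percentage points.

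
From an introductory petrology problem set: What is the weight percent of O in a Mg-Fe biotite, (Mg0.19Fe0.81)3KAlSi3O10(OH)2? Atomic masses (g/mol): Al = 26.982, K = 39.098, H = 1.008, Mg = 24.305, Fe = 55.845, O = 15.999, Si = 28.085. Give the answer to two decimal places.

M((Mg0.19Fe0.81)3KAlSi3O10(OH)2) = 493.896 g/mol.
O contributes 12 × 15.999 = 191.988 g per mole.
191.988/493.896 = 0.3887 → 38.87%.

38.87 wt%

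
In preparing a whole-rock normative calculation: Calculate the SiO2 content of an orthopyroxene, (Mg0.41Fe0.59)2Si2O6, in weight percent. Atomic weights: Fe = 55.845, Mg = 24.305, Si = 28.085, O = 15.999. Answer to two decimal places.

50.49 wt%

Formula mass = 237.991 g/mol.
2 Si → 2.0000 mol SiO2 per formula unit; M(SiO2) = 60.083, so SiO2 mass = 120.166 g.
120.166/237.991 × 100 = 50.49 wt%.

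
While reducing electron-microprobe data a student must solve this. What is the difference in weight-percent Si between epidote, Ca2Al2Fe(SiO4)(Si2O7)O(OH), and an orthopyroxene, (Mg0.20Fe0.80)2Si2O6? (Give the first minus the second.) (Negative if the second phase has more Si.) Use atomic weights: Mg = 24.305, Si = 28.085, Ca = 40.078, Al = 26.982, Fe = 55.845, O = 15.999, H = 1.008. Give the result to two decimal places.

M(Ca2Al2Fe(SiO4)(Si2O7)O(OH)) = 483.215 g/mol, so wt% Si = 84.255/483.215 × 100 = 17.44%.
M((Mg0.20Fe0.80)2Si2O6) = 251.238 g/mol, so wt% Si = 56.170/251.238 × 100 = 22.36%.
17.44 − 22.36 = -4.92 pp.

-4.92 percentage points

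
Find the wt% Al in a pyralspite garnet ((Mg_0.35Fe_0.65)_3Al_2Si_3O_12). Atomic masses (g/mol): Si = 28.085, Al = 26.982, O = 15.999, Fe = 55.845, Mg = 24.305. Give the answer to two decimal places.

11.61 weight percent

Formula mass = 1.05×24.305 + 1.95×55.845 + 2×26.982 + 3×28.085 + 12×15.999 = 464.625 g/mol, of which 53.964 g is Al.
So Al makes up 53.964/464.625 = 0.1161 of the mass, i.e. 11.61%.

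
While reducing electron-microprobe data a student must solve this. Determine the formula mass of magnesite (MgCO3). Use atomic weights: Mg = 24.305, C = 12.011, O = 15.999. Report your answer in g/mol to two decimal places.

Mg: 1 × 24.305 = 24.3050
C: 1 × 12.011 = 12.0110
O: 3 × 15.999 = 47.9970
Summing the contributions gives the formula mass.

84.31 g/mol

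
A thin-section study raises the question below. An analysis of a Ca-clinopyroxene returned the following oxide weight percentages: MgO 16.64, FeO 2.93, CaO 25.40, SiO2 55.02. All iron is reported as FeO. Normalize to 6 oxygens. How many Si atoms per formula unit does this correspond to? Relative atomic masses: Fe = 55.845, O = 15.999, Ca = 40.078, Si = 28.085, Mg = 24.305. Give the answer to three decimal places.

2.007 Si apfu

MgO (M=40.304): mol = 0.41286; Mg = 0.41286, O = 0.41286.
FeO (M=71.844): mol = 0.04078; Fe = 0.04078, O = 0.04078.
CaO (M=56.077): mol = 0.45295; Ca = 0.45295, O = 0.45295.
SiO2 (M=60.083): mol = 0.91573; Si = 0.91573, O = 1.83146.
ΣO = 2.73805; factor = 6/ΣO = 2.19134.
Si apfu = 0.91573 × 2.19134 = 2.007.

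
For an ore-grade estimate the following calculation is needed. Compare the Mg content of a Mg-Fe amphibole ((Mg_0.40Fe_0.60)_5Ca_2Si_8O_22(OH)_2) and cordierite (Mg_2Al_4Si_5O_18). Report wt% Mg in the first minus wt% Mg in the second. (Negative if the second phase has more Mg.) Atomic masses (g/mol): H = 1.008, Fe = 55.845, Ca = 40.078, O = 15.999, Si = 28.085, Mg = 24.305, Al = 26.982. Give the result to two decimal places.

-2.95 percentage points

First mineral: 48.610 g Mg in 906.973 g formula = 5.36 wt% Mg.
Second mineral: 48.610 g Mg in 584.945 g formula = 8.31 wt% Mg.
5.36% − 8.31% gives a difference of -2.95 percentage points.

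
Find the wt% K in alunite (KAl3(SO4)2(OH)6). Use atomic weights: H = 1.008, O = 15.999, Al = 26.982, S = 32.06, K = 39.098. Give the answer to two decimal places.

Formula mass = 1×39.098 + 3×26.982 + 2×32.06 + 14×15.999 + 6×1.008 = 414.198 g/mol, of which 39.098 g is K.
So K makes up 39.098/414.198 = 0.0944 of the mass, i.e. 9.44%.

9.44 wt%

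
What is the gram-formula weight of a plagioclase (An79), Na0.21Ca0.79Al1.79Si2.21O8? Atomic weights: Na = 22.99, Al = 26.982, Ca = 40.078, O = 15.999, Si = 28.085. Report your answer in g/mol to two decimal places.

274.85 g/mol

M = 0.21·22.99 + 0.79·40.078 + 1.79·26.982 + 2.21·28.085 + 8·15.999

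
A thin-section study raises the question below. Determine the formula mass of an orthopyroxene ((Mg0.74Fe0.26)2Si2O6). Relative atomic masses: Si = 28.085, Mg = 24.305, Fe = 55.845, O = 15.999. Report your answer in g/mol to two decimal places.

Mg: 1.48 × 24.305 = 35.9714
Fe: 0.52 × 55.845 = 29.0394
Si: 2 × 28.085 = 56.1700
O: 6 × 15.999 = 95.9940
Summing the contributions gives the formula mass.

217.17 g/mol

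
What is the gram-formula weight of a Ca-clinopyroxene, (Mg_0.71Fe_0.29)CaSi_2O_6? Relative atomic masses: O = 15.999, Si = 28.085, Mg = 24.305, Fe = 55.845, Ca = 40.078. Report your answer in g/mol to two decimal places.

225.69 g/mol

M = 0.71(24.305) + 0.29(55.845) + 1(40.078) + 2(28.085) + 6(15.999)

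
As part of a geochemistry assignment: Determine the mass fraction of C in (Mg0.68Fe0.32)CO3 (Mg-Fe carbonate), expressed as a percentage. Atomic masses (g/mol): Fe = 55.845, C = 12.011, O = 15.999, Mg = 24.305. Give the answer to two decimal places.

Molar mass of (Mg0.68Fe0.32)CO3: 0.68·24.305 + 0.32·55.845 + 1·12.011 + 3·15.999 = 94.406 g/mol.
Mass of C per formula unit: 1 × 12.011 = 12.011 g.
Weight fraction C = 12.011 / 94.406 = 0.1272.

12.72 mass %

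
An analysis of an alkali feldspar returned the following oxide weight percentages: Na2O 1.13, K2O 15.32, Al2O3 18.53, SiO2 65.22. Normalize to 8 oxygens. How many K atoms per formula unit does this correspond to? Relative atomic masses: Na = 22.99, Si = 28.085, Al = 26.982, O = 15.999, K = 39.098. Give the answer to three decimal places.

0.898 K apfu

Na2O (M=61.979): mol = 0.01823; Na = 0.03646, O = 0.01823.
K2O (M=94.195): mol = 0.16264; K = 0.32528, O = 0.16264.
Al2O3 (M=101.961): mol = 0.18174; Al = 0.36348, O = 0.54522.
SiO2 (M=60.083): mol = 1.08550; Si = 1.08550, O = 2.17100.
ΣO = 2.89709; factor = 8/ΣO = 2.76139.
K apfu = 0.32528 × 2.76139 = 0.898.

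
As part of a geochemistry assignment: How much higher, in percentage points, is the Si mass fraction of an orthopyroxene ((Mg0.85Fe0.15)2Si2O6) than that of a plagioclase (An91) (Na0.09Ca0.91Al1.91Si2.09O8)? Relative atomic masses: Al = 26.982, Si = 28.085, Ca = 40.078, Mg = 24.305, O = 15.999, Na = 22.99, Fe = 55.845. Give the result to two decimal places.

First mineral: 56.170 g Si in 210.236 g formula = 26.72 wt% Si.
Second mineral: 58.698 g Si in 276.765 g formula = 21.21 wt% Si.
26.72% − 21.21% gives a difference of 5.51 percentage points.

5.51 percentage points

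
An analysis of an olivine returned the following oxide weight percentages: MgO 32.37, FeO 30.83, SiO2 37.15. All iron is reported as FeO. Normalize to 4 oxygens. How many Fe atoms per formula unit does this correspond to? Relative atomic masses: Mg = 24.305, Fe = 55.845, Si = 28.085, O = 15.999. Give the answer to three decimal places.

0.695 Fe apfu

MgO: 32.37/40.304 = 0.80315 mol → 0.80315 mol Mg, 0.80315 mol O.
FeO: 30.83/71.844 = 0.42912 mol → 0.42912 mol Fe, 0.42912 mol O.
SiO2: 37.15/60.083 = 0.61831 mol → 0.61831 mol Si, 1.23662 mol O.
Total oxygen = 2.46889 mol. Normalization factor = 4/2.46889 = 1.62016.
Fe per 4 O = 0.42912 × 1.62016 = 0.695.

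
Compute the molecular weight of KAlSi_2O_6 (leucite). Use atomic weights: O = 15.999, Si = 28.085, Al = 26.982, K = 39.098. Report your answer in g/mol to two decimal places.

The formula mass is the sum 1*39.098 + 1*26.982 + 2*28.085 + 6*15.999.

218.24 g/mol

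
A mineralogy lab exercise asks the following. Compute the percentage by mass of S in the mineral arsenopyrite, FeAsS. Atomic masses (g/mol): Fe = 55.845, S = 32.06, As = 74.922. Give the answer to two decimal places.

Molar mass of FeAsS: 1·55.845 + 1·74.922 + 1·32.06 = 162.827 g/mol.
Mass of S per formula unit: 1 × 32.06 = 32.060 g.
Weight fraction S = 32.060 / 162.827 = 0.1969.

19.69 wt%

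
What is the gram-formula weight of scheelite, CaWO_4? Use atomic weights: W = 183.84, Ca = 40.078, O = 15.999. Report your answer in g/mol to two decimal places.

M = 1(40.078) + 1(183.84) + 4(15.999)

287.91 g/mol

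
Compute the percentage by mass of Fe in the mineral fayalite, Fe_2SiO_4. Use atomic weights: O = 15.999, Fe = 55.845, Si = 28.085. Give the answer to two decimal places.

54.81 wt%

Formula mass = 2·55.845 + 1·28.085 + 4·15.999 = 203.771 g/mol, of which 111.690 g is Fe.
So Fe makes up 111.690/203.771 = 0.5481 of the mass, i.e. 54.81%.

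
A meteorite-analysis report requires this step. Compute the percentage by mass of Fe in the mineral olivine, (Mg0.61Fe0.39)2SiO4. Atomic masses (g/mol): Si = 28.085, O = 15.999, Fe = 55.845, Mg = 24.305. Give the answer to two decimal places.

Molar mass of (Mg0.61Fe0.39)2SiO4: 1.22·24.305 + 0.78·55.845 + 1·28.085 + 4·15.999 = 165.292 g/mol.
Mass of Fe per formula unit: 0.78 × 55.845 = 43.559 g.
Weight fraction Fe = 43.559 / 165.292 = 0.2635.

26.35 mass %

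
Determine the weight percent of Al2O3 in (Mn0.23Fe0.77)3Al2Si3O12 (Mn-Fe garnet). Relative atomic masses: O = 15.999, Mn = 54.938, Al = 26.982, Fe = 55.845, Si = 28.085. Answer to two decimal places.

20.51 wt%

M((Mn0.23Fe0.77)3Al2Si3O12) = 497.116 g/mol; M(Al2O3) = 101.961 g/mol.
Moles Al2O3 per formula unit = 2 Al ÷ 2 = 1.0000.
Al2O3 fraction = (1.0000 × 101.961) / 497.116 = 101.961/497.116 = 0.2051.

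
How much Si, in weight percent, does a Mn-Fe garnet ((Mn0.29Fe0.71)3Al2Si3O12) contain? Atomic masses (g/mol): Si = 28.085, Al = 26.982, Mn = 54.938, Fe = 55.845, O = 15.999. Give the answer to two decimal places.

16.95 weight percent

Formula mass = 0.87×54.938 + 2.13×55.845 + 2×26.982 + 3×28.085 + 12×15.999 = 496.953 g/mol, of which 84.255 g is Si.
So Si makes up 84.255/496.953 = 0.1695 of the mass, i.e. 16.95%.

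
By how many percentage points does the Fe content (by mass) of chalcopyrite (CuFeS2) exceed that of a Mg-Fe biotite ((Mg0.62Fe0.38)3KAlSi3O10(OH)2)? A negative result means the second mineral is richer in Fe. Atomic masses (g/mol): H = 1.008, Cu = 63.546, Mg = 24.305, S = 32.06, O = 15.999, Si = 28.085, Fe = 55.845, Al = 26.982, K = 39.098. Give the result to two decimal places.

First mineral: 55.845 g Fe in 183.511 g formula = 30.43 wt% Fe.
Second mineral: 63.663 g Fe in 453.210 g formula = 14.05 wt% Fe.
30.43% − 14.05% gives a difference of 16.38 percentage points.

16.38 percentage points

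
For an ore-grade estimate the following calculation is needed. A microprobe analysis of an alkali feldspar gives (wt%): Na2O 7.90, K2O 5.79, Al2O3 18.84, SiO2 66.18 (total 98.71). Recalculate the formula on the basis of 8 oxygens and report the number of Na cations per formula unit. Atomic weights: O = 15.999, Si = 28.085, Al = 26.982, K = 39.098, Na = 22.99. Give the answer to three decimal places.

Na2O (M=61.979): mol = 0.12746; Na = 0.25492, O = 0.12746.
K2O (M=94.195): mol = 0.06147; K = 0.12294, O = 0.06147.
Al2O3 (M=101.961): mol = 0.18478; Al = 0.36956, O = 0.55434.
SiO2 (M=60.083): mol = 1.10148; Si = 1.10148, O = 2.20296.
ΣO = 2.94623; factor = 8/ΣO = 2.71533.
Na apfu = 0.25492 × 2.71533 = 0.692.

0.692 Na apfu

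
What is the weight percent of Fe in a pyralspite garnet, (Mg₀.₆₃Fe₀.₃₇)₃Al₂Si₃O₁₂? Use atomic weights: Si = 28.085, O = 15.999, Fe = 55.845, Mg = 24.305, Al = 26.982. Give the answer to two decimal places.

14.15 weight percent

M((Mg₀.₆₃Fe₀.₃₇)₃Al₂Si₃O₁₂) = 438.131 g/mol.
Fe contributes 1.11 × 55.845 = 61.988 g per mole.
61.988/438.131 = 0.1415 → 14.15%.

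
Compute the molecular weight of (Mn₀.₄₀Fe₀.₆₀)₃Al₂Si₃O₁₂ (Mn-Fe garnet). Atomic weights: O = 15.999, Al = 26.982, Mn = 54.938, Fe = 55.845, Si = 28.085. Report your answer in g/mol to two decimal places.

The formula mass is the sum 1.20(54.938) + 1.80(55.845) + 2(26.982) + 3(28.085) + 12(15.999).

496.65 g/mol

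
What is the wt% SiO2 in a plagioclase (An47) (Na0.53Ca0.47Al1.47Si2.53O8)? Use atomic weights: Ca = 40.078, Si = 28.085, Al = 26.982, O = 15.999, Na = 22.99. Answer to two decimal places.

56.36 wt%

M(Na0.53Ca0.47Al1.47Si2.53O8) = 269.732 g/mol; M(SiO2) = 60.083 g/mol.
Moles SiO2 per formula unit = 2.53 Si ÷ 1 = 2.5300.
SiO2 fraction = (2.5300 × 60.083) / 269.732 = 152.010/269.732 = 0.5636.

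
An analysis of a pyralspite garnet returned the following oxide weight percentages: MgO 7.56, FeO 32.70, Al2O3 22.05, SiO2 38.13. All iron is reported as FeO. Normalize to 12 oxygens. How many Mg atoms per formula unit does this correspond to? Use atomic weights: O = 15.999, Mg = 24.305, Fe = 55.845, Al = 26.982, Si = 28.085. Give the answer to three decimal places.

MgO (M=40.304): mol = 0.18757; Mg = 0.18757, O = 0.18757.
FeO (M=71.844): mol = 0.45515; Fe = 0.45515, O = 0.45515.
Al2O3 (M=101.961): mol = 0.21626; Al = 0.43252, O = 0.64878.
SiO2 (M=60.083): mol = 0.63462; Si = 0.63462, O = 1.26924.
ΣO = 2.56074; factor = 12/ΣO = 4.68615.
Mg apfu = 0.18757 × 4.68615 = 0.879.

0.879 Mg apfu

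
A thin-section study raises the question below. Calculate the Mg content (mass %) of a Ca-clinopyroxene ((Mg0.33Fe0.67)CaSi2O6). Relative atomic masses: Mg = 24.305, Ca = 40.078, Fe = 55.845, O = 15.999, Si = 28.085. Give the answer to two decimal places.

3.37 mass %

M((Mg0.33Fe0.67)CaSi2O6) = 237.679 g/mol.
Mg contributes 0.33 × 24.305 = 8.021 g per mole.
8.021/237.679 = 0.0337 → 3.37%.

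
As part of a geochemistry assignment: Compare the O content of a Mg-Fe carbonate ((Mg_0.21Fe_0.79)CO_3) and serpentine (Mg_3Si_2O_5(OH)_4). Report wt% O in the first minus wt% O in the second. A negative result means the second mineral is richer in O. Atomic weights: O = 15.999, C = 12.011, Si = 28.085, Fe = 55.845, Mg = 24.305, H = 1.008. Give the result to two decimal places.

M((Mg_0.21Fe_0.79)CO_3) = 109.230 g/mol, so wt% O = 47.997/109.230 × 100 = 43.94%.
M(Mg_3Si_2O_5(OH)_4) = 277.108 g/mol, so wt% O = 143.991/277.108 × 100 = 51.96%.
43.94 − 51.96 = -8.02 pp.

-8.02 percentage points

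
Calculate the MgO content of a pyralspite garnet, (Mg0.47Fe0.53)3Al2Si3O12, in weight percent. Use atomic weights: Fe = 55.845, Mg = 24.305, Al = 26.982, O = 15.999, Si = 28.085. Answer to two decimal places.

Molar mass of (Mg0.47Fe0.53)3Al2Si3O12 = 1.41×24.305 + 1.59×55.845 + 2×26.982 + 3×28.085 + 12×15.999 = 453.271 g/mol.
Each formula unit contains 1.41 Mg, equivalent to 1.41/1 = 1.4100 mol MgO.
M(MgO) = 1×24.305 + 1×15.999 = 40.304 g/mol.
Mass of MgO per formula unit = 1.4100 × 40.304 = 56.829 g.
MgO wt% = 56.829 / 453.271 × 100 = 12.54%.

12.54 wt%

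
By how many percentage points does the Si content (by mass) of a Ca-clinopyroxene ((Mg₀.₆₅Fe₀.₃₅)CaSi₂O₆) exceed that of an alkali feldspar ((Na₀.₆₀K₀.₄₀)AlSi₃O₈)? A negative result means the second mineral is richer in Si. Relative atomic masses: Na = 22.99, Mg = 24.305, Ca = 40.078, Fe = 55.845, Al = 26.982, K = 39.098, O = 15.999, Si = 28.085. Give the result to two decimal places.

-6.68 percentage points

Si in (Mg₀.₆₅Fe₀.₃₅)CaSi₂O₆: molar mass 227.586 g/mol; 2×28.085 = 56.170 g → 24.68 wt%.
Si in (Na₀.₆₀K₀.₄₀)AlSi₃O₈: molar mass 268.662 g/mol; 3×28.085 = 84.255 g → 31.36 wt%.
Difference = 24.68 − 31.36 = -6.68 percentage points.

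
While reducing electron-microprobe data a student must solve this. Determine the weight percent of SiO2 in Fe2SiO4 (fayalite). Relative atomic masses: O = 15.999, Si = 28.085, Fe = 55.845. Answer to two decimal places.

Molar mass of Fe2SiO4 = 2*55.845 + 1*28.085 + 4*15.999 = 203.771 g/mol.
Each formula unit contains 1 Si, equivalent to 1/1 = 1.0000 mol SiO2.
M(SiO2) = 1×28.085 + 2×15.999 = 60.083 g/mol.
Mass of SiO2 per formula unit = 1.0000 × 60.083 = 60.083 g.
SiO2 wt% = 60.083 / 203.771 × 100 = 29.49%.

29.49 wt%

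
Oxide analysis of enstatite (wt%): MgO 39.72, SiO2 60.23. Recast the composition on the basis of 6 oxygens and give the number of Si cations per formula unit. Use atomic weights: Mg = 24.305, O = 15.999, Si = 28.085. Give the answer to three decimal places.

39.72 wt% MgO ÷ 40.304 g/mol = 0.98551 mol, giving 0.98551 Mg and 0.98551 O.
60.23 wt% SiO2 ÷ 60.083 g/mol = 1.00245 mol, giving 1.00245 Si and 2.00490 O.
Oxygen sums to 2.99041; scaling by 6/2.99041 = 2.00641 puts the formula on 6 O.
Si: 1.00245 × 2.00641 = 2.011 atoms per formula unit.

2.011 Si apfu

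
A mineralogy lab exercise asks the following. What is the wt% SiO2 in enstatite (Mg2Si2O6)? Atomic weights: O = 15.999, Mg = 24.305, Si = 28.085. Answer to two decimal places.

Formula mass = 200.774 g/mol.
2 Si → 2.0000 mol SiO2 per formula unit; M(SiO2) = 60.083, so SiO2 mass = 120.166 g.
120.166/200.774 × 100 = 59.85 wt%.

59.85 wt%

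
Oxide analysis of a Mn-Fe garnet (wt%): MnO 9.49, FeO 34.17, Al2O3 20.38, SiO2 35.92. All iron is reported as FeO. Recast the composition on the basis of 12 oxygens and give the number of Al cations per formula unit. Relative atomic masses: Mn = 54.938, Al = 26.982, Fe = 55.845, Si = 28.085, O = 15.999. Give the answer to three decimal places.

9.49 wt% MnO ÷ 70.937 g/mol = 0.13378 mol, giving 0.13378 Mn and 0.13378 O.
34.17 wt% FeO ÷ 71.844 g/mol = 0.47561 mol, giving 0.47561 Fe and 0.47561 O.
20.38 wt% Al2O3 ÷ 101.961 g/mol = 0.19988 mol, giving 0.39976 Al and 0.59964 O.
35.92 wt% SiO2 ÷ 60.083 g/mol = 0.59784 mol, giving 0.59784 Si and 1.19568 O.
Oxygen sums to 2.40471; scaling by 12/2.40471 = 4.99021 puts the formula on 12 O.
Al: 0.39976 × 4.99021 = 1.995 atoms per formula unit.

1.995 Al apfu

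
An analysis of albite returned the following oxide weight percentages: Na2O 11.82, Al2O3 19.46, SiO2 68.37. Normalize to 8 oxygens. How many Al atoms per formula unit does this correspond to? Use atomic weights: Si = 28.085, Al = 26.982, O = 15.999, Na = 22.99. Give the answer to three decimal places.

1.005 Al apfu

Na2O: 11.82/61.979 = 0.19071 mol → 0.38142 mol Na, 0.19071 mol O.
Al2O3: 19.46/101.961 = 0.19086 mol → 0.38172 mol Al, 0.57258 mol O.
SiO2: 68.37/60.083 = 1.13793 mol → 1.13793 mol Si, 2.27586 mol O.
Total oxygen = 3.03915 mol. Normalization factor = 8/3.03915 = 2.63231.
Al per 8 O = 0.38172 × 2.63231 = 1.005.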